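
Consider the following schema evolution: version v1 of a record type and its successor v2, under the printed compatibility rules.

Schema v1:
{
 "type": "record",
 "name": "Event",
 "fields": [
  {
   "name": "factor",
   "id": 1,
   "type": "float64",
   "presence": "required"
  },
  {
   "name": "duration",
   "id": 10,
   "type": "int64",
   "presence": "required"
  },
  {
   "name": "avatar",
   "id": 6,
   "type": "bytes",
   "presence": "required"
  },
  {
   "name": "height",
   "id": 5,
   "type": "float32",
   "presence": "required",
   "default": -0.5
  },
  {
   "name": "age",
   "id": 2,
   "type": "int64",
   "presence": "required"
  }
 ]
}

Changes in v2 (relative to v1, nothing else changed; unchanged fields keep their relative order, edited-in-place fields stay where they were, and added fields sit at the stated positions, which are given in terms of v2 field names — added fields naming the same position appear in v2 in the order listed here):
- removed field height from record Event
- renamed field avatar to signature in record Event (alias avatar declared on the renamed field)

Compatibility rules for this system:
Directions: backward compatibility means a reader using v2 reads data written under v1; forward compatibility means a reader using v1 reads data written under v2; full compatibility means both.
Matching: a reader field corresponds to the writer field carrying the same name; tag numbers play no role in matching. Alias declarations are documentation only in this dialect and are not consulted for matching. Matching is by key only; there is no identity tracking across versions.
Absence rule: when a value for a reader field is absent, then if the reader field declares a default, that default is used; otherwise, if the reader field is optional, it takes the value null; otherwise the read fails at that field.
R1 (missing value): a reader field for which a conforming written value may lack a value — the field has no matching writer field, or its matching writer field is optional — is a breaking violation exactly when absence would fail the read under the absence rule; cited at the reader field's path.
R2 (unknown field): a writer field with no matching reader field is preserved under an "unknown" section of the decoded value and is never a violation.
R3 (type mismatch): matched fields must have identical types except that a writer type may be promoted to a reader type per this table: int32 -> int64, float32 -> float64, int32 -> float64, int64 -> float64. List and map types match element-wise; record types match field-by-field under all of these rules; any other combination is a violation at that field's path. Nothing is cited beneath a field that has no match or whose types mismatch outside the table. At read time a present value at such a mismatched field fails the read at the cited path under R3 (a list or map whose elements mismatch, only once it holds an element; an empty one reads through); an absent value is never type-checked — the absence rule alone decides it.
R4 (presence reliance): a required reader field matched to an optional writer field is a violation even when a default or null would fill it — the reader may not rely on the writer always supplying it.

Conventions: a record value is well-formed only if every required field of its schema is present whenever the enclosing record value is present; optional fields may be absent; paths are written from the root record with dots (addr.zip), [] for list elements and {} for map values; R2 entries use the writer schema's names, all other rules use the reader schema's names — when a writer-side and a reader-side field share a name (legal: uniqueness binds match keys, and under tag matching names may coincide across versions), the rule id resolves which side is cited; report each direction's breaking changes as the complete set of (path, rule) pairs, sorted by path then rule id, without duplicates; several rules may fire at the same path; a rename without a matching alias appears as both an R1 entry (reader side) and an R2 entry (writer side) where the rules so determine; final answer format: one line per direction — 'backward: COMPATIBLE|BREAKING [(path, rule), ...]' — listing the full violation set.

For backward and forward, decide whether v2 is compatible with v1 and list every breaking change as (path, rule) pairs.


in Event below, arrows point writer -> reader
backward for Event (reader v2, writer v1):
  float64 -> float64, writer required: factor aligns to factor
  int64 -> int64, writer required: duration aligns to duration
  signature: no writer match
  int64 -> int64, writer required: age aligns to age
  avatar (writer side), unknown to reader
  height (writer side), unknown to reader
  rule R1 violated at signature
  => 1 violation(s): backward is BREAKING for Event
forward for Event (reader v1, writer v2):
  float64 -> float64, writer required: factor aligns to factor
  int64 -> int64, writer required: duration aligns to duration
  avatar: no writer match
  height: no writer match
  int64 -> int64, writer required: age aligns to age
  signature (writer side), unknown to reader
  rule R1 violated at avatar
  => 1 violation(s): forward is BREAKING for Event

backward: BREAKING [(signature, R1)]; forward: BREAKING [(avatar, R1)]


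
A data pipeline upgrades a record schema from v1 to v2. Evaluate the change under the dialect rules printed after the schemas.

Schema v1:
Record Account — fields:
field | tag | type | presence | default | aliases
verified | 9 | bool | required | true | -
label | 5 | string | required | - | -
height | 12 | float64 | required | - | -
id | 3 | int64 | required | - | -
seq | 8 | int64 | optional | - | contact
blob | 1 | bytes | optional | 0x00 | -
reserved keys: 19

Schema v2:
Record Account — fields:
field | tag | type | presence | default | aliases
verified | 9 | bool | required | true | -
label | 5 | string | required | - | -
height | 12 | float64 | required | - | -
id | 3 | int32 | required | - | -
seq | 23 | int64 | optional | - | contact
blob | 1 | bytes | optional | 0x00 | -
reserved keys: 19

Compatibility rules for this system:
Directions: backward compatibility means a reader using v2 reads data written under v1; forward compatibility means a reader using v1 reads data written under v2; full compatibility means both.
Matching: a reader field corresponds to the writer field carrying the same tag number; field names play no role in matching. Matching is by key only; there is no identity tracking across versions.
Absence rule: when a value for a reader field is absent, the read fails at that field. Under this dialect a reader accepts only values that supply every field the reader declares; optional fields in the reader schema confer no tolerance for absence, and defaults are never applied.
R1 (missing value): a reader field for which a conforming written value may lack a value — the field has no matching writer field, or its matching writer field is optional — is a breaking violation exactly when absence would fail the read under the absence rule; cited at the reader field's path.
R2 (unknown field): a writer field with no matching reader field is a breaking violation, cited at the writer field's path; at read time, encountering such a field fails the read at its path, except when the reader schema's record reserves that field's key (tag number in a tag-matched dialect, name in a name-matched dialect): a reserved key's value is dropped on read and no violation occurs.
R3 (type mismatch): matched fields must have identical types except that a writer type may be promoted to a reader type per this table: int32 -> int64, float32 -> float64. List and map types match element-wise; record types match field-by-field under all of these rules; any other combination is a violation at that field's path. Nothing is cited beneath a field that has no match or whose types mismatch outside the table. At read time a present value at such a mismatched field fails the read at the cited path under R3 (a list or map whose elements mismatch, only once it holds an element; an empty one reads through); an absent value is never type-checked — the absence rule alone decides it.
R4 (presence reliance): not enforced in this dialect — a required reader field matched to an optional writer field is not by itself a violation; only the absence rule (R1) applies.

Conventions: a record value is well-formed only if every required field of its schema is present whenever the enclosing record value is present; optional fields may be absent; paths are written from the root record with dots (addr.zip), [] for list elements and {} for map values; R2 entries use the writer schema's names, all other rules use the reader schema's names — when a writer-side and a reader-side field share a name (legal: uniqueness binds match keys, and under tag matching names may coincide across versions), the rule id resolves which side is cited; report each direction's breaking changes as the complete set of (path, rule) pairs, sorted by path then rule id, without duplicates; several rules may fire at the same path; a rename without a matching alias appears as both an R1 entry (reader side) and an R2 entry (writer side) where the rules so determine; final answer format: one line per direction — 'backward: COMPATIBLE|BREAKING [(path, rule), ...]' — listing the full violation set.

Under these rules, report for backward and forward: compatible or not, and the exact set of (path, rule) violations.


backward: BREAKING [(blob, R1), (id, R3), (seq, R1), (seq, R2)]; forward: BREAKING [(blob, R1), (seq, R1), (seq, R2)]

arrows below run writer -> reader for Account
backward analysis of Account with v2 as reader and v1 as writer:
  verified: bool -> bool, writer required; from verified
  label: string -> string, writer required; from label
  height: float64 -> float64, writer required; from height
  id: int64 -> int32, writer required; from id
  seq: no writer match
  blob: bytes -> bytes, writer optional; from blob
  writer field seq has no reader counterpart
  breaking: (blob, R1)
  breaking: (id, R3)
  breaking: (seq, R1)
  breaking: (seq, R2)
  => backward verdict for Account: BREAKING, 4 violation(s)
forward analysis of Account with v1 as reader and v2 as writer:
  verified: bool -> bool, writer required; from verified
  label: string -> string, writer required; from label
  height: float64 -> float64, writer required; from height
  id: int32 -> int64, writer required; from id
  seq: no writer match
  blob: bytes -> bytes, writer optional; from blob
  writer field seq has no reader counterpart
  breaking: (blob, R1)
  breaking: (seq, R1)
  breaking: (seq, R2)
  => forward verdict for Account: BREAKING, 3 violation(s)


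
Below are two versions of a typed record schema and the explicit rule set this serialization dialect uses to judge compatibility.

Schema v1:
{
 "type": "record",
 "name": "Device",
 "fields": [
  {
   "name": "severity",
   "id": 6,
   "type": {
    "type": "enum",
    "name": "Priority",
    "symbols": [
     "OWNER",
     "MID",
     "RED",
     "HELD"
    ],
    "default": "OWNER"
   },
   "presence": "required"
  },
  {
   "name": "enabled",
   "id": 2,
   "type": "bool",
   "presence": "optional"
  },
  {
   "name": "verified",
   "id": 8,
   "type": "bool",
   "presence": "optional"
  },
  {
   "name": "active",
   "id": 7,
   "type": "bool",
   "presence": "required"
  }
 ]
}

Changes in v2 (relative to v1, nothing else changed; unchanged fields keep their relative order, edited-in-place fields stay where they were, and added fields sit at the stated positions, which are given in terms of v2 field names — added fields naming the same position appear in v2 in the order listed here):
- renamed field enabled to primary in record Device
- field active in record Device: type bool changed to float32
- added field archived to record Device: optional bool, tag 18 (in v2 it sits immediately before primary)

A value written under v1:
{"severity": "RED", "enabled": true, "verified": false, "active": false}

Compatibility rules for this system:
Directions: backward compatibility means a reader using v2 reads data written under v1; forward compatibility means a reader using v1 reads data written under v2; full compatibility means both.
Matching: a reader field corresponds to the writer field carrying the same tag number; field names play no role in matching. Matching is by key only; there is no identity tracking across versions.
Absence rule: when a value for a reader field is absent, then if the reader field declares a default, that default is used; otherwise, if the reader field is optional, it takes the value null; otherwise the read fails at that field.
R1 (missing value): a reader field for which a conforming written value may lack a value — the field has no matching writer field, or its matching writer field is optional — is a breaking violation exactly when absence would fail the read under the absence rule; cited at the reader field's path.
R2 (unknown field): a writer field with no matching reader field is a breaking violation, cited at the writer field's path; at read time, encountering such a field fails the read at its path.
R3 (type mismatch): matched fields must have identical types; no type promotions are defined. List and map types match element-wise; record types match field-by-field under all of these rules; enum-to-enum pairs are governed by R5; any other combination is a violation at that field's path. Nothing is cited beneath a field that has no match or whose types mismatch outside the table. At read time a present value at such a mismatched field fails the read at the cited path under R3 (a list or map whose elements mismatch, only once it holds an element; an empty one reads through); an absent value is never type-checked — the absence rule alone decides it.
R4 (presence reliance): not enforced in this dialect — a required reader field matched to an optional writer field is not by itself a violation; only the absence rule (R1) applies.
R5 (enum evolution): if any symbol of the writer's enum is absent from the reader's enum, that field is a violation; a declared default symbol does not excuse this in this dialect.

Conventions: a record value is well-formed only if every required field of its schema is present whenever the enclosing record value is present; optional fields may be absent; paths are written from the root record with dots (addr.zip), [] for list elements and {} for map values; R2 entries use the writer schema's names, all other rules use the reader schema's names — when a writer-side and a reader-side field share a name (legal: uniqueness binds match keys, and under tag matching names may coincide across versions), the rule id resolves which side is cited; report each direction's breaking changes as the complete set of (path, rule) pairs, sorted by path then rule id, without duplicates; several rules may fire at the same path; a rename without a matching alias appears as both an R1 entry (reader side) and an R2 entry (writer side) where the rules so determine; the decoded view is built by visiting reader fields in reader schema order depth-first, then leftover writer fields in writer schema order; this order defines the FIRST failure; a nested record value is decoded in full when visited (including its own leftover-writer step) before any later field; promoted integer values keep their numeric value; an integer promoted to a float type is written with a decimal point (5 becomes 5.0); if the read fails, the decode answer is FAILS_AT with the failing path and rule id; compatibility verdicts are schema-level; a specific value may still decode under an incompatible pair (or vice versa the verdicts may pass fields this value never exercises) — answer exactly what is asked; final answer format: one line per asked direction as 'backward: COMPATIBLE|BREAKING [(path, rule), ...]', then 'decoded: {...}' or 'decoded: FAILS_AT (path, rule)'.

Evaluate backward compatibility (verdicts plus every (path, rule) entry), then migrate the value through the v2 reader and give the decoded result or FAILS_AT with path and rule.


in Device below, arrows point writer -> reader
checking backward for Device: reader v2 against writer v1:
  writer required, Priority -> Priority: reader severity maps from writer severity
  archived has no writer counterpart
  writer optional, bool -> bool: reader primary maps from writer enabled
  writer optional, bool -> bool: reader verified maps from writer verified
  writer required, bool -> float32: reader active maps from writer active
  rule R3 violated at active
  backward on Device therefore BREAKING (1)
decoding the Device value with the v2 reader:
  severity := "RED"
  archived := null (not supplied -> null)
  primary := true (from writer enabled)
  verified := false
  read fails at active under R3
  => FAILS_AT (active, R3)
checking off the Device differences that do not matter here:
  renamed field enabled to primary in record Device -> inert for the asked Device verdict: nothing fires
  added field archived to record Device: optional bool, tag 18 (in v2 it sits immediately before primary) -> matters only for Device's forward compatibility — outside the asked direction

backward: BREAKING [(active, R3)]; decoded: FAILS_AT (active, R3)


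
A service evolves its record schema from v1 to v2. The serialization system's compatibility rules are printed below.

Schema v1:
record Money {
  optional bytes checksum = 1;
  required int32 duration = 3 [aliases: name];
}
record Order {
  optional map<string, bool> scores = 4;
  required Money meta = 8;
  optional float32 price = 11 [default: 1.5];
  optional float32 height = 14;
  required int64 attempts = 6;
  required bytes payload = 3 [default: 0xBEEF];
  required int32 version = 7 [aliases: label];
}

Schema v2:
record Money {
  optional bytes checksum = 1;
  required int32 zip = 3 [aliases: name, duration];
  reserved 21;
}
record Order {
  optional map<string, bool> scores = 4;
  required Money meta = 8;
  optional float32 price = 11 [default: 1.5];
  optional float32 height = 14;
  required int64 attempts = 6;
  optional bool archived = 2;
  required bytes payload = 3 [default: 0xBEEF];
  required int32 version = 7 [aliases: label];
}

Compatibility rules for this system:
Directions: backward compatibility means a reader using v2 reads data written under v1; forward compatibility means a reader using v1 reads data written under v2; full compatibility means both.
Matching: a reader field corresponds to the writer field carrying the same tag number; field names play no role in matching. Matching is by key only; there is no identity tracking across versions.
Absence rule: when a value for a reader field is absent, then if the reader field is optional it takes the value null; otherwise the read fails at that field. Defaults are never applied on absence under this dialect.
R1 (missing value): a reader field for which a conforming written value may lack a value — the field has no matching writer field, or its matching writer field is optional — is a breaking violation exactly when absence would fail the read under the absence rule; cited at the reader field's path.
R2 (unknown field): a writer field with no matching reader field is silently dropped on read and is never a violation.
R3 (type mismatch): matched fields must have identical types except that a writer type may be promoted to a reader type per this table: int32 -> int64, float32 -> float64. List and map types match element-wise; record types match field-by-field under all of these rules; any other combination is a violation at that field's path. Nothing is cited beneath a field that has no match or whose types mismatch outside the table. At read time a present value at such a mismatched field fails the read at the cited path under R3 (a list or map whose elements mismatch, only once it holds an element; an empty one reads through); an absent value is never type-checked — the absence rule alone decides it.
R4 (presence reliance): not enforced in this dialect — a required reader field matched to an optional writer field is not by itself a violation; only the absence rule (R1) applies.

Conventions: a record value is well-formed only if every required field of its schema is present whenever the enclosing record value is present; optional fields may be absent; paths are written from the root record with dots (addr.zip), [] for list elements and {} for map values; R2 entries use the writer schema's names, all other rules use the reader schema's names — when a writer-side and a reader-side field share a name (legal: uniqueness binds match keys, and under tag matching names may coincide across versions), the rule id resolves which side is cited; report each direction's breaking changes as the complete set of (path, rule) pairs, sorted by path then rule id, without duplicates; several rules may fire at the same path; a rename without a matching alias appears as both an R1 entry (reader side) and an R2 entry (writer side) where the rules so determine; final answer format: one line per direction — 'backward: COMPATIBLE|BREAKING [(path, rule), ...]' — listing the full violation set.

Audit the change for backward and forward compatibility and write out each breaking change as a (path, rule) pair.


backward: COMPATIBLE []; forward: COMPATIBLE []

in Order below, arrows point writer -> reader
backward pass over Order, reader schema v2, writer schema v1:
  scores: paired with writer scores (map<string, bool> -> map<string, bool>; writer optional)
  meta: paired with writer meta (Money -> Money; writer required)
  price: paired with writer price (float32 -> float32; writer optional)
  height: paired with writer height (float32 -> float32; writer optional)
  attempts: paired with writer attempts (int64 -> int64; writer required)
  no writer field matches reader archived
  payload: paired with writer payload (bytes -> bytes; writer required)
  version: paired with writer version (int32 -> int32; writer required)
  meta.checksum: paired with writer meta.checksum (bytes -> bytes; writer optional)
  meta.zip: paired with writer meta.duration (int32 -> int32; writer required)
  => backward: COMPATIBLE
forward pass over Order, reader schema v1, writer schema v2:
  scores: paired with writer scores (map<string, bool> -> map<string, bool>; writer optional)
  meta: paired with writer meta (Money -> Money; writer required)
  price: paired with writer price (float32 -> float32; writer optional)
  height: paired with writer height (float32 -> float32; writer optional)
  attempts: paired with writer attempts (int64 -> int64; writer required)
  payload: paired with writer payload (bytes -> bytes; writer required)
  version: paired with writer version (int32 -> int32; writer required)
  archived (writer side), unknown to reader
  meta.checksum: paired with writer meta.checksum (bytes -> bytes; writer optional)
  meta.duration: paired with writer meta.zip (int32 -> int32; writer required)
  => forward: COMPATIBLE


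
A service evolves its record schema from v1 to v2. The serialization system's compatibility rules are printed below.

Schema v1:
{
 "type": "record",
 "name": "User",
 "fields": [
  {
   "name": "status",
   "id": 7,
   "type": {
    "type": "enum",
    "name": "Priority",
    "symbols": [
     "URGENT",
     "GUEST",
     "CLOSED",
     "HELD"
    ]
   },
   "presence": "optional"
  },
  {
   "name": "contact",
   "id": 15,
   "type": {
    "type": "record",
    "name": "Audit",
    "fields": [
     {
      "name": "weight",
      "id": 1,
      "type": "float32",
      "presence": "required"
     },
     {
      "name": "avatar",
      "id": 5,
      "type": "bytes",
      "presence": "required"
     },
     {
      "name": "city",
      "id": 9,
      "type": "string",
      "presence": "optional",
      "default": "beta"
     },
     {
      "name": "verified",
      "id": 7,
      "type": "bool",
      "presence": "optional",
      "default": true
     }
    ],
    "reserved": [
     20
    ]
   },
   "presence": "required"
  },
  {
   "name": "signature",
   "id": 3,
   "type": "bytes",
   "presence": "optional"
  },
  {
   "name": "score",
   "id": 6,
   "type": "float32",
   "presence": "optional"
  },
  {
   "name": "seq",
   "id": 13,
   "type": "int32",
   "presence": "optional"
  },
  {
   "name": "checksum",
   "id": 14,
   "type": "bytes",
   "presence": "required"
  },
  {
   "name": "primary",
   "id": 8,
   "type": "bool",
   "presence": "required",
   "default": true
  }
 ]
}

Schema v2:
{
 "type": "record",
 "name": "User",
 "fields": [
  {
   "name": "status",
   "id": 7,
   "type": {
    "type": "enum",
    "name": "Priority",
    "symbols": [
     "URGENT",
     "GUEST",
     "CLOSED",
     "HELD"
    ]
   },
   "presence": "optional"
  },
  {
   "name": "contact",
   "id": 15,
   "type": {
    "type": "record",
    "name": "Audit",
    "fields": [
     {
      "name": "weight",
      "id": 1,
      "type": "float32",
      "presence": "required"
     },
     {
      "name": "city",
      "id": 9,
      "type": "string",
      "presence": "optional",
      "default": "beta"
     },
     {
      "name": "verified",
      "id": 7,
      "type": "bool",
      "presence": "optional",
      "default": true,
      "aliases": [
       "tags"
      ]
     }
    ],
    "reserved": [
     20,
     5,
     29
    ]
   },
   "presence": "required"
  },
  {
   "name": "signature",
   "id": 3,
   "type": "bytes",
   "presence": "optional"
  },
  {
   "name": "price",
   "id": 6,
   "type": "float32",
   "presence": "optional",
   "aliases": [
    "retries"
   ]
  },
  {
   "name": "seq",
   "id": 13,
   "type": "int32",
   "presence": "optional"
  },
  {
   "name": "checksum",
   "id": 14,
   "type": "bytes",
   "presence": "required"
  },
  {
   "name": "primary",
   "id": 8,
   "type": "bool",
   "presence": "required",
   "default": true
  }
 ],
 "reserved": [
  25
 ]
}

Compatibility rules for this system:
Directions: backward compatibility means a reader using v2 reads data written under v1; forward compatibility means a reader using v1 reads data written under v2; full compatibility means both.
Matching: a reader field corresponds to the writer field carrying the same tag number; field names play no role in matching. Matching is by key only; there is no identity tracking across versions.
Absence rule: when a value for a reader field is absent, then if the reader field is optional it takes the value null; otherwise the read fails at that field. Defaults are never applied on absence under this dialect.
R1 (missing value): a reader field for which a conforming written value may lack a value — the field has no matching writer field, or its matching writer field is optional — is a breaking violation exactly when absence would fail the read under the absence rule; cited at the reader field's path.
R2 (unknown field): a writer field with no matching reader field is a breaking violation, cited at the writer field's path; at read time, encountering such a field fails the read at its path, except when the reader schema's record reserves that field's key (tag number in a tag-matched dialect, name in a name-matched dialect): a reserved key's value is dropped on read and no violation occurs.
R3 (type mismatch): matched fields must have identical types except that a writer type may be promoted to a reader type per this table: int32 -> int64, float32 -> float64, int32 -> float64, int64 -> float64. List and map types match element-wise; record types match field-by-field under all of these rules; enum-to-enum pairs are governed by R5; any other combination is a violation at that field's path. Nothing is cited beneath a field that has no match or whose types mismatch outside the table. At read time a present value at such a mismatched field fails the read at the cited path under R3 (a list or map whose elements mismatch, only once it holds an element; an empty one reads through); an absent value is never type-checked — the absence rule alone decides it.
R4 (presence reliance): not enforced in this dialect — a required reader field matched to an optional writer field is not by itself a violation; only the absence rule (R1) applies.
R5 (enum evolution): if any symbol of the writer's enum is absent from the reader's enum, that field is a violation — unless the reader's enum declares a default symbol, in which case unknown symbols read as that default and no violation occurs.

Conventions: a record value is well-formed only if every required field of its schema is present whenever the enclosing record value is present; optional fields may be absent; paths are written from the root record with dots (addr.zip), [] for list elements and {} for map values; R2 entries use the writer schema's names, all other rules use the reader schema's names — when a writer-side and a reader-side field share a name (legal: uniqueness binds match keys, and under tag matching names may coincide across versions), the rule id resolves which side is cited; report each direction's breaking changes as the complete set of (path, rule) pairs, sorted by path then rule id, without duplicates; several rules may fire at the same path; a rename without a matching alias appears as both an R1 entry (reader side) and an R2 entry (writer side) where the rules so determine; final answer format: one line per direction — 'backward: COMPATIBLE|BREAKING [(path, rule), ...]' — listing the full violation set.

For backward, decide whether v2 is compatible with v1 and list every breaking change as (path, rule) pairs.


backward: COMPATIBLE []

each type pair in User: writer, then reader
backward analysis of User with v2 as reader and v1 as writer:
  status: paired with writer status (Priority -> Priority; writer optional)
  contact: paired with writer contact (Audit -> Audit; writer required)
  signature: paired with writer signature (bytes -> bytes; writer optional)
  price: paired with writer score (float32 -> float32; writer optional)
  seq: paired with writer seq (int32 -> int32; writer optional)
  checksum: paired with writer checksum (bytes -> bytes; writer required)
  primary: paired with writer primary (bool -> bool; writer required)
  contact.weight: paired with writer contact.weight (float32 -> float32; writer required)
  contact.city: paired with writer contact.city (string -> string; writer optional)
  contact.verified: paired with writer contact.verified (bool -> bool; writer optional)
  writer field contact.avatar has no reader counterpart
  nothing fires on User: backward is COMPATIBLE
checking off the User differences that do not matter here:
  removed field avatar from record Audit (its key 5 joins the reserved list) -> fires only in the forward direction of User, which is not asked here
  renamed field score to price in record User -> triggers nothing under User's printed rules — same verdict


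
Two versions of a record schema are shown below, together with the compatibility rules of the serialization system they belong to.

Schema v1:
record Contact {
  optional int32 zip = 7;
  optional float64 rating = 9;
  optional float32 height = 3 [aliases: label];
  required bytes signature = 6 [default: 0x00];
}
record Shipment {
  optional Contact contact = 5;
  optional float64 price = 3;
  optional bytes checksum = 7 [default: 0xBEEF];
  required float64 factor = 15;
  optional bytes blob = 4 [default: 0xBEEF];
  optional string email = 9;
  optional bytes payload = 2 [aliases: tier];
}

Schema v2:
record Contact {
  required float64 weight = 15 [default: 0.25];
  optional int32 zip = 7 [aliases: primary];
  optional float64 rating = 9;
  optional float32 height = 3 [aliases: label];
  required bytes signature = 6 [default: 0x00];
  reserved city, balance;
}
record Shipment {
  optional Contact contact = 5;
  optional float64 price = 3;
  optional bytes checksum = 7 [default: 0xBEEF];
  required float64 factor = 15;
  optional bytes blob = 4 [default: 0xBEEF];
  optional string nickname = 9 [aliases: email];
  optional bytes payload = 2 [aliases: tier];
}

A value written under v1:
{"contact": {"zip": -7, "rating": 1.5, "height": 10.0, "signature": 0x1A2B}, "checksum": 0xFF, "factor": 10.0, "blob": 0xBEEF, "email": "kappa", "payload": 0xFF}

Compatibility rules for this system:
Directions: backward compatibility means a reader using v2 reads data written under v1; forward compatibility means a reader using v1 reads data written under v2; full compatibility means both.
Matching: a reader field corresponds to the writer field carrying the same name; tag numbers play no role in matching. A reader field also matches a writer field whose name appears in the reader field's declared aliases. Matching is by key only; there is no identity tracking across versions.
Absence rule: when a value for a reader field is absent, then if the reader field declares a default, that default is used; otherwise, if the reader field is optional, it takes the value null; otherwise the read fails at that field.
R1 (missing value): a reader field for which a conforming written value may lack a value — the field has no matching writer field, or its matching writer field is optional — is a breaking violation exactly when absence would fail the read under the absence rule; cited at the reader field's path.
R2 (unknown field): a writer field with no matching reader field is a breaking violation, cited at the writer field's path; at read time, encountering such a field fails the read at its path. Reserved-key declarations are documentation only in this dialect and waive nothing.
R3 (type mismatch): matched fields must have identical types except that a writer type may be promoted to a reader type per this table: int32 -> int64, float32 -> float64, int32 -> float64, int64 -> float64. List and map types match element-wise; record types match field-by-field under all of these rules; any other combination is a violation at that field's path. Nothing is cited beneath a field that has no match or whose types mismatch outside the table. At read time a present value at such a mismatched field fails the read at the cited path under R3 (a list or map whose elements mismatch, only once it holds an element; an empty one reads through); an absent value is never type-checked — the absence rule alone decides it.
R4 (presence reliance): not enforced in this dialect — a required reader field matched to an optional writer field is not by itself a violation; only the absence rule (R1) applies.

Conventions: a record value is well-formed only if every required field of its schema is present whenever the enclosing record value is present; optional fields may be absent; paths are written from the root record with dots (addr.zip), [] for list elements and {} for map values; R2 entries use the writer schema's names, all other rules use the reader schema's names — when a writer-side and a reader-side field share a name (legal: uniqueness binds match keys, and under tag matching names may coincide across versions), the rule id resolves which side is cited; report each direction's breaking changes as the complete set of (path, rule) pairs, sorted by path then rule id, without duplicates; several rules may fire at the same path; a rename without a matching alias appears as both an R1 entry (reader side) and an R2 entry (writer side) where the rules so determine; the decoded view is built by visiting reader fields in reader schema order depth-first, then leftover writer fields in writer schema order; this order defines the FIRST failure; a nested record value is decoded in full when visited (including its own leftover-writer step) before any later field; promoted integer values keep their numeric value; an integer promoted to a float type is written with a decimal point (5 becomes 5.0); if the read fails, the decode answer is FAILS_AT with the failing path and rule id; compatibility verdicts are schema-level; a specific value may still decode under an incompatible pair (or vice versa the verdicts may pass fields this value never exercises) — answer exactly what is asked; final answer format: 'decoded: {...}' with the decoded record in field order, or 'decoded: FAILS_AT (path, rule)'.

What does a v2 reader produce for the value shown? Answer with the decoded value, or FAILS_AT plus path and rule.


decoded: {"contact": {"weight": 0.25, "zip": -7, "rating": 1.5, "height": 10.0, "signature": 0x1A2B}, "price": null, "checksum": 0xFF, "factor": 10.0, "blob": 0xBEEF, "nickname": "kappa", "payload": 0xFF}

arrows below run writer -> reader for Shipment
decode walk for Shipment under reader schema v2:
  contact.weight := 0.25 (no value, default fills)
  contact.zip := -7
  contact.rating := 1.5
  contact.height := 10.0
  contact.signature := 0x1A2B
  price := null (not supplied -> null)
  checksum := 0xFF
  factor := 10.0
  blob := 0xBEEF
  nickname := "kappa" (from writer email)
  payload := 0xFF
  => decoded: {"contact": {"weight": 0.25, "zip": -7, "rating": 1.5, "height": 10.0, "signature": 0x1A2B}, "price": null, "checksum": 0xFF, "factor": 10.0, "blob": 0xBEEF, "nickname": "kappa", "payload": 0xFF}


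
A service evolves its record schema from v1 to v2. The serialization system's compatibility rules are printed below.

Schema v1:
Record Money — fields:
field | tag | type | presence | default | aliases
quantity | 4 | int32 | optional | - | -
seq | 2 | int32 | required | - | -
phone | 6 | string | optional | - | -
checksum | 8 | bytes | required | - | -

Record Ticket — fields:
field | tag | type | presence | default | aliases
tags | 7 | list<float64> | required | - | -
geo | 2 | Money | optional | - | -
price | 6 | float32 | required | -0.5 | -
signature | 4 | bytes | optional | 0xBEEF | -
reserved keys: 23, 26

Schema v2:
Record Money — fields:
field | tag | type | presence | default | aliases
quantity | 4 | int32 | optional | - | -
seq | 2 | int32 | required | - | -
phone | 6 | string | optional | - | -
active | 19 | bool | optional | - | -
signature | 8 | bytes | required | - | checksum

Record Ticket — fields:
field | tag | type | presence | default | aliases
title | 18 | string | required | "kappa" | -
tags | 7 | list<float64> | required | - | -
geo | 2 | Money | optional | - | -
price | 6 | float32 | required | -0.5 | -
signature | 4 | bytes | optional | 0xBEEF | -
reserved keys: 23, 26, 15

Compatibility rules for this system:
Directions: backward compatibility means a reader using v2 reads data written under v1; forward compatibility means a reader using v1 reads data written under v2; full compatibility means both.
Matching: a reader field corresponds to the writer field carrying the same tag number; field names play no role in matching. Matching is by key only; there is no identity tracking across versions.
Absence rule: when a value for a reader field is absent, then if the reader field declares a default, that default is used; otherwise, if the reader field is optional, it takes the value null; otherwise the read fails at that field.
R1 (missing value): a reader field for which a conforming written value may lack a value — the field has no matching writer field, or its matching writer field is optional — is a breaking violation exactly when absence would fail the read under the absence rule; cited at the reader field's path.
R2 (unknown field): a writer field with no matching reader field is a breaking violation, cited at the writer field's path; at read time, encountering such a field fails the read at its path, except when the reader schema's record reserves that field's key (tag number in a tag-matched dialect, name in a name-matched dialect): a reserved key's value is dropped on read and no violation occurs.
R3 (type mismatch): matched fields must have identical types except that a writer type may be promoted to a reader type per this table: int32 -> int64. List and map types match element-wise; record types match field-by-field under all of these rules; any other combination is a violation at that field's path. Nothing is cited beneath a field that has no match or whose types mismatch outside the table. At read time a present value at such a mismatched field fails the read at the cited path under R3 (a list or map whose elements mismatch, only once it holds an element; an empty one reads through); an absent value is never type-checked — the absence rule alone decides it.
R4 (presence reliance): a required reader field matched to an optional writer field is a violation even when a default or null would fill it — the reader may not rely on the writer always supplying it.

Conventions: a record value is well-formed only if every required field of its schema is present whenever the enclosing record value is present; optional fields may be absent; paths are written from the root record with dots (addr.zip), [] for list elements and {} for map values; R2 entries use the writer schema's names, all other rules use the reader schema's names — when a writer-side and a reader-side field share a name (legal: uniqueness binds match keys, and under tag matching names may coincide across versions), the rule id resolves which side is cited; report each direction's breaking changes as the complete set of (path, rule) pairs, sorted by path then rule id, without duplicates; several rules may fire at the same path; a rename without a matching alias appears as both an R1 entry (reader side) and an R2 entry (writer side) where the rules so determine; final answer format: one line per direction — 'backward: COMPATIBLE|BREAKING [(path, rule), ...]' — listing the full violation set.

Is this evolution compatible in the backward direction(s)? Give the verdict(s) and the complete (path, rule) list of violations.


backward: COMPATIBLE []

in Ticket below, arrows point writer -> reader
backward pass over Ticket, reader schema v2, writer schema v1:
  title: no writer-side match
  tags <- tags (list<float64> -> list<float64>, writer required)
  geo <- geo (Money -> Money, writer optional)
  price <- price (float32 -> float32, writer required)
  signature <- signature (bytes -> bytes, writer optional)
  geo.quantity <- geo.quantity (int32 -> int32, writer optional)
  geo.seq <- geo.seq (int32 -> int32, writer required)
  geo.phone <- geo.phone (string -> string, writer optional)
  geo.active: no writer-side match
  geo.signature <- geo.checksum (bytes -> bytes, writer required)
  => no violations; backward on Ticket: COMPATIBLE
the other Ticket changes do not affect what is asked:
  added field active to record Money: optional bool, tag 19 (in v2 it sits immediately before signature) -> affects forward compatibility only, which is not asked
  renamed field checksum to signature in record Money (alias checksum declared on the renamed field) -> triggers nothing under Ticket's printed rules — same verdict
  added field title to record Ticket: required string, tag 18, default "kappa" (in v2 it sits immediately before tags) -> affects forward compatibility only, which is not asked
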